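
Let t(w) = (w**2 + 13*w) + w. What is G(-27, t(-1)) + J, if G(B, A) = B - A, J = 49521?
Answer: 49507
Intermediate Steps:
t(w) = w**2 + 14*w
G(-27, t(-1)) + J = (-27 - (-1)*(14 - 1)) + 49521 = (-27 - (-1)*13) + 49521 = (-27 - 1*(-13)) + 49521 = (-27 + 13) + 49521 = -14 + 49521 = 49507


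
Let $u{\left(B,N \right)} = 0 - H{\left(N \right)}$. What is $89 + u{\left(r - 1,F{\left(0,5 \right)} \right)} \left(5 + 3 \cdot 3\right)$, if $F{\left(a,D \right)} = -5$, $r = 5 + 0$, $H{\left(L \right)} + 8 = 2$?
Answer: $173$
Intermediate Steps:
$H{\left(L \right)} = -6$ ($H{\left(L \right)} = -8 + 2 = -6$)
$r = 5$
$u{\left(B,N \right)} = 6$ ($u{\left(B,N \right)} = 0 - -6 = 0 + 6 = 6$)
$89 + u{\left(r - 1,F{\left(0,5 \right)} \right)} \left(5 + 3 \cdot 3\right) = 89 + 6 \left(5 + 3 \cdot 3\right) = 89 + 6 \left(5 + 9\right) = 89 + 6 \cdot 14 = 89 + 84 = 173$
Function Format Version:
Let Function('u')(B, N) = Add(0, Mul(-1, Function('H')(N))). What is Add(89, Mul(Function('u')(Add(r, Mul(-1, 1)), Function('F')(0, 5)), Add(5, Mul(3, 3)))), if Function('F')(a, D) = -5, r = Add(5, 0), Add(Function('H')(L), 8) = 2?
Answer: 173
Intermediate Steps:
Function('H')(L) = -6 (Function('H')(L) = Add(-8, 2) = -6)
r = 5
Function('u')(B, N) = 6 (Function('u')(B, N) = Add(0, Mul(-1, -6)) = Add(0, 6) = 6)
Add(89, Mul(Function('u')(Add(r, Mul(-1, 1)), Function('F')(0, 5)), Add(5, Mul(3, 3)))) = Add(89, Mul(6, Add(5, Mul(3, 3)))) = Add(89, Mul(6, Add(5, 9))) = Add(89, Mul(6, 14)) = Add(89, 84) = 173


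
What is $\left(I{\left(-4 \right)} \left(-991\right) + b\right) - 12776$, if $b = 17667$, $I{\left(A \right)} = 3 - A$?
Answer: $-2046$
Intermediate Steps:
$\left(I{\left(-4 \right)} \left(-991\right) + b\right) - 12776 = \left(\left(3 - -4\right) \left(-991\right) + 17667\right) - 12776 = \left(\left(3 + 4\right) \left(-991\right) + 17667\right) - 12776 = \left(7 \left(-991\right) + 17667\right) - 12776 = \left(-6937 + 17667\right) - 12776 = 10730 - 12776 = -2046$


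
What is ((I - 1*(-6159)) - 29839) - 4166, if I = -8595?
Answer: -36441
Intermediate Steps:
((I - 1*(-6159)) - 29839) - 4166 = ((-8595 - 1*(-6159)) - 29839) - 4166 = ((-8595 + 6159) - 29839) - 4166 = (-2436 - 29839) - 4166 = -32275 - 4166 = -36441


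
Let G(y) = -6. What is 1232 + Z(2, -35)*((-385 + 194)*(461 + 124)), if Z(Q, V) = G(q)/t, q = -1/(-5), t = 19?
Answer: 693818/19 ≈ 36517.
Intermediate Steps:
q = ⅕ (q = -1*(-⅕) = ⅕ ≈ 0.20000)
Z(Q, V) = -6/19
1232 + Z(2, -35)*((-385 + 194)*(461 + 124)) = 1232 - 6*(-385 + 194)*(461 + 124)/19 = 1232 - (-1146)*585/19 = 1232 - 6/19*(-111735) = 1232 + 670410/19 = 693818/19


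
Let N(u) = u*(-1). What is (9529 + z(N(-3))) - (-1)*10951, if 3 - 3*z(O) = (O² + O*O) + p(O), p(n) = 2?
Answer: 61423/3 ≈ 20474.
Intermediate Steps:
N(u) = -u
z(O) = ⅓ - 2*O²/3 (z(O) = 1 - ((O² + O*O) + 2)/3 = 1 - ((O² + O²) + 2)/3 = 1 - (2*O² + 2)/3 = 1 - (2 + 2*O²)/3 = 1 + (-⅔ - 2*O²/3) = ⅓ - 2*O²/3)
(9529 + z(N(-3))) - (-1)*10951 = (9529 + (⅓ - 2*(-1*(-3))²/3)) - (-1)*10951 = (9529 + (⅓ - ⅔*3²)) - 1*(-10951) = (9529 + (⅓ - ⅔*9)) + 10951 = (9529 + (⅓ - 6)) + 10951 = (9529 - 17/3) + 10951 = 28570/3 + 10951 = 61423/3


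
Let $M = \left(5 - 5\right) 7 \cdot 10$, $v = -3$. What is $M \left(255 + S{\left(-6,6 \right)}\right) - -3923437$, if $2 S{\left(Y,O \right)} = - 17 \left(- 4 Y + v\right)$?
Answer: $3923437$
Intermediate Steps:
$S{\left(Y,O \right)} = \frac{51}{2} + 34 Y$ ($S{\left(Y,O \right)} = \frac{\left(-17\right) \left(- 4 Y - 3\right)}{2} = \frac{\left(-17\right) \left(-3 - 4 Y\right)}{2} = \frac{51 + 68 Y}{2} = \frac{51}{2} + 34 Y$)
$M = 0$ ($M = \left(5 - 5\right) 7 \cdot 10 = 0 \cdot 7 \cdot 10 = 0 \cdot 10 = 0$)
$M \left(255 + S{\left(-6,6 \right)}\right) - -3923437 = 0 \left(255 + \left(\frac{51}{2} + 34 \left(-6\right)\right)\right) - -3923437 = 0 \left(255 + \left(\frac{51}{2} - 204\right)\right) + 3923437 = 0 \left(255 - \frac{357}{2}\right) + 3923437 = 0 \cdot \frac{153}{2} + 3923437 = 0 + 3923437 = 3923437$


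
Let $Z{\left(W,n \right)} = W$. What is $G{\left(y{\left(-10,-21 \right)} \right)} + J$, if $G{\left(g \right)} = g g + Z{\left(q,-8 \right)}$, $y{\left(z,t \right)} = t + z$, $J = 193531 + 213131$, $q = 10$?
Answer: $407633$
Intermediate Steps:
$J = 406662$
$G{\left(g \right)} = 10 + g^{2}$ ($G{\left(g \right)} = g g + 10 = g^{2} + 10 = 10 + g^{2}$)
$G{\left(y{\left(-10,-21 \right)} \right)} + J = \left(10 + \left(-21 - 10\right)^{2}\right) + 406662 = \left(10 + \left(-31\right)^{2}\right) + 406662 = \left(10 + 961\right) + 406662 = 971 + 406662 = 407633$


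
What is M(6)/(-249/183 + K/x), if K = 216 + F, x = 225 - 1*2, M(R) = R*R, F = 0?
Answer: -489708/5333 ≈ -91.826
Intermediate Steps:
M(R) = R²
x = 223 (x = 225 - 2 = 223)
K = 216 (K = 216 + 0 = 216)
M(6)/(-249/183 + K/x) = 6²/(-249/183 + 216/223) = 36/(-249*1/183 + 216*(1/223)) = 36/(-83/61 + 216/223) = 36/(-5333/13603) = 36*(-13603/5333) = -489708/5333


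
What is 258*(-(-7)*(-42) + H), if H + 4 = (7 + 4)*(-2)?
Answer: -82560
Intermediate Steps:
H = -26 (H = -4 + (7 + 4)*(-2) = -4 + 11*(-2) = -4 - 22 = -26)
258*(-(-7)*(-42) + H) = 258*(-(-7)*(-42) - 26) = 258*(-1*294 - 26) = 258*(-294 - 26) = 258*(-320) = -82560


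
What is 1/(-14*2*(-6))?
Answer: 1/168 ≈ 0.0059524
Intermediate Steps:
1/(-14*2*(-6)) = 1/(-28*(-6)) = 1/168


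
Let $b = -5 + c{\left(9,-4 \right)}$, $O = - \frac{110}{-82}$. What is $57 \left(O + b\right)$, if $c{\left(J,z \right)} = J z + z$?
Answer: $- \frac{102030}{41} \approx -2488.5$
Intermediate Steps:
$c{\left(J,z \right)} = z + J z$
$O = \frac{55}{41}$ ($O = \left(-110\right) \left(- \frac{1}{82}\right) = \frac{55}{41} \approx 1.3415$)
$b = -45$ ($b = -5 - 4 \left(1 + 9\right) = -5 - 40 = -45$)
$57 \left(O + b\right) = 57 \left(\frac{55}{41} - 45\right) = 57 \left(- \frac{1790}{41}\right) = - \frac{102030}{41}$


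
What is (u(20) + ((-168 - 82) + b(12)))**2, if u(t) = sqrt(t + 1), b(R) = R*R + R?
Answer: (-94 + sqrt(21))**2 ≈ 7995.5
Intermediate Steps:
b(R) = R + R**2 (b(R) = R**2 + R = R + R**2)
u(t) = sqrt(1 + t)
(u(20) + ((-168 - 82) + b(12)))**2 = (sqrt(1 + 20) + ((-168 - 82) + 12*(1 + 12)))**2 = (sqrt(21) + (-250 + 12*13))**2 = (sqrt(21) + (-250 + 156))**2 = (sqrt(21) - 94)**2 = (-94 + sqrt(21))**2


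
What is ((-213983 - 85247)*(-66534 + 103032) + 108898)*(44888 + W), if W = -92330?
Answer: 518122984111764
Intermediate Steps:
((-213983 - 85247)*(-66534 + 103032) + 108898)*(44888 + W) = ((-213983 - 85247)*(-66534 + 103032) + 108898)*(44888 - 92330) = (-299230*36498 + 108898)*(-47442) = (-10921296540 + 108898)*(-47442) = -10921187642*(-47442) = 518122984111764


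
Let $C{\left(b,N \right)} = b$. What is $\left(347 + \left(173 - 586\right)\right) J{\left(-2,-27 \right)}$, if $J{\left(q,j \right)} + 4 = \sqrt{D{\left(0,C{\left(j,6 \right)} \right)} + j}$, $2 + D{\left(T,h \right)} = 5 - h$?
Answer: $264 - 66 \sqrt{3} \approx 149.68$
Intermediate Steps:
$D{\left(T,h \right)} = 3 - h$ ($D{\left(T,h \right)} = -2 - \left(-5 + h\right) = 3 - h$)
$J{\left(q,j \right)} = -4 + \sqrt{3}$ ($J{\left(q,j \right)} = -4 + \sqrt{\left(3 - j\right) + j} = -4 + \sqrt{3}$)
$\left(347 + \left(173 - 586\right)\right) J{\left(-2,-27 \right)} = \left(347 + \left(173 - 586\right)\right) \left(-4 + \sqrt{3}\right) = \left(347 - 413\right) \left(-4 + \sqrt{3}\right) = - 66 \left(-4 + \sqrt{3}\right) = 264 - 66 \sqrt{3}$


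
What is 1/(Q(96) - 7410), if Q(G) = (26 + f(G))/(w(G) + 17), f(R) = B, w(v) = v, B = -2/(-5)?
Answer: -565/4186518 ≈ -0.00013496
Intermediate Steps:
B = 2/5 (B = -2*(-1/5) = 2/5 ≈ 0.40000)
f(R) = 2/5
Q(G) = 132/(5*(17 + G)) (Q(G) = (26 + 2/5)/(G + 17) = 132/(5*(17 + G)))
1/(Q(96) - 7410) = 1/(132/(5*(17 + 96)) - 7410) = 1/((132/5)/113 - 7410) = 1/((132/5)*(1/113) - 7410) = 1/(132/565 - 7410) = 1/(-4186518/565) = -565/4186518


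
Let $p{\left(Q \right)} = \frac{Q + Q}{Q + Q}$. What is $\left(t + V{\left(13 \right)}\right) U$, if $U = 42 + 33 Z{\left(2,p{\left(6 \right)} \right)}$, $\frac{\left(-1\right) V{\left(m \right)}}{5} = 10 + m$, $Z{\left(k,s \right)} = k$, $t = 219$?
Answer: $11232$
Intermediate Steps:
$p{\left(Q \right)} = 1$ ($p{\left(Q \right)} = \frac{2 Q}{2 Q} = 2 Q \frac{1}{2 Q} = 1$)
$V{\left(m \right)} = -50 - 5 m$ ($V{\left(m \right)} = - 5 \left(10 + m\right) = -50 - 5 m$)
$U = 108$ ($U = 42 + 33 \cdot 2 = 42 + 66 = 108$)
$\left(t + V{\left(13 \right)}\right) U = \left(219 - 115\right) 108 = 104 \cdot 108 = 11232$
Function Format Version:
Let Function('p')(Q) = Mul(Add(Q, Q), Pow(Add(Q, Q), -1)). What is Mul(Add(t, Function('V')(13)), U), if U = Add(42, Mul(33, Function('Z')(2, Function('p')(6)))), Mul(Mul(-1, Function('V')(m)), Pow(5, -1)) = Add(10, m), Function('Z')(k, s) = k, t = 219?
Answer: 11232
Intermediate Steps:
Function('p')(Q) = 1 (Function('p')(Q) = Mul(Mul(2, Q), Pow(Mul(2, Q), -1)) = Mul(Mul(2, Q), Mul(Rational(1, 2), Pow(Q, -1))) = 1)
Function('V')(m) = Add(-50, Mul(-5, m)) (Function('V')(m) = Mul(-5, Add(10, m)) = Add(-50, Mul(-5, m)))
U = 108 (U = Add(42, Mul(33, 2)) = Add(42, 66) = 108)
Mul(Add(t, Function('V')(13)), U) = Mul(Add(219, Add(-50, Mul(-5, 13))), 108) = Mul(Add(219, Add(-50, -65)), 108) = Mul(Add(219, -115), 108) = Mul(104, 108) = 11232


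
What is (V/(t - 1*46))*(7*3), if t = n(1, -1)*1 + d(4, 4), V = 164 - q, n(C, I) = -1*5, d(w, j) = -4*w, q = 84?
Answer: -1680/67 ≈ -25.075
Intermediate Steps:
n(C, I) = -5
V = 80 (V = 164 - 1*84 = 164 - 84 = 80)
t = -21 (t = -5*1 - 4*4 = -5 - 16 = -21)
(V/(t - 1*46))*(7*3) = (80/(-21 - 1*46))*(7*3) = (80/(-21 - 46))*21 = (80/(-67))*21 = (80*(-1/67))*21 = -80/67*21 = -1680/67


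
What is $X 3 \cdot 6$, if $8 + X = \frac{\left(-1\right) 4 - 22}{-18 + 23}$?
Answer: $- \frac{1188}{5} \approx -237.6$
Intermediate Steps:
$X = - \frac{66}{5}$ ($X = -8 + \frac{\left(-1\right) 4 - 22}{-18 + 23} = -8 + \frac{-4 - 22}{5} = -8 - \frac{26}{5} = - \frac{66}{5} \approx -13.2$)
$X 3 \cdot 6 = \left(- \frac{66}{5}\right) 3 \cdot 6 = \left(- \frac{198}{5}\right) 6 = - \frac{1188}{5}$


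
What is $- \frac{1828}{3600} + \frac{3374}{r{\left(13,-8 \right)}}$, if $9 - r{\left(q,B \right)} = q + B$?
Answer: $\frac{758693}{900} \approx 842.99$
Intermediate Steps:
$r{\left(q,B \right)} = 9 - B - q$ ($r{\left(q,B \right)} = 9 - \left(q + B\right) = 9 - \left(B + q\right) = 9 - B - q$)
$- \frac{1828}{3600} + \frac{3374}{r{\left(13,-8 \right)}} = - \frac{1828}{3600} + \frac{3374}{9 - -8 - 13} = \left(-1828\right) \frac{1}{3600} + \frac{3374}{9 + 8 - 13} = - \frac{457}{900} + \frac{3374}{4} = - \frac{457}{900} + 3374 \cdot \frac{1}{4} = - \frac{457}{900} + \frac{1687}{2} = \frac{758693}{900}$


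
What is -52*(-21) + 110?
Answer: 1202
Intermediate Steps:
-52*(-21) + 110 = 1092 + 110 = 1202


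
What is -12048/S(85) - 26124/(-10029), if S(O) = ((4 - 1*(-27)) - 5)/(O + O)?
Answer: -3423386236/43459 ≈ -78773.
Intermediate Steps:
S(O) = 13/O (S(O) = ((4 + 27) - 5)/((2*O)) = (31 - 5)*(1/(2*O)) = 26*(1/(2*O)) = 13/O)
-12048/S(85) - 26124/(-10029) = -12048/(13/85) - 26124/(-10029) = -12048/(13*(1/85)) - 26124*(-1/10029) = -12048/13/85 + 8708/3343 = -12048*85/13 + 8708/3343 = -1024080/13 + 8708/3343 = -3423386236/43459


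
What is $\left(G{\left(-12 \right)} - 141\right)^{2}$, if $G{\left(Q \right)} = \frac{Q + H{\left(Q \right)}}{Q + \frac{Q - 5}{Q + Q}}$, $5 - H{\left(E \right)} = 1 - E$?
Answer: $\frac{1423628361}{73441} \approx 19385.0$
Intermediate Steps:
$H{\left(E \right)} = 4 + E$ ($H{\left(E \right)} = 5 - \left(1 - E\right) = 5 + \left(-1 + E\right) = 4 + E$)
$G{\left(Q \right)} = \frac{4 + 2 Q}{Q + \frac{-5 + Q}{2 Q}}$ ($G{\left(Q \right)} = \frac{Q + \left(4 + Q\right)}{Q + \frac{Q - 5}{Q + Q}} = \frac{4 + 2 Q}{Q + \frac{-5 + Q}{2 Q}}$)
$\left(G{\left(-12 \right)} - 141\right)^{2} = \left(4 \left(-12\right) \frac{1}{-5 - 12 + 2 \left(-12\right)^{2}} \left(2 - 12\right) - 141\right)^{2} = \left(4 \left(-12\right) \frac{1}{-5 - 12 + 2 \cdot 144} \left(-10\right) - 141\right)^{2} = \left(4 \left(-12\right) \frac{1}{-5 - 12 + 288} \left(-10\right) - 141\right)^{2} = \left(4 \left(-12\right) \frac{1}{271} \left(-10\right) - 141\right)^{2} = \left(\frac{480}{271} - 141\right)^{2} = \left(- \frac{37731}{271}\right)^{2} = \frac{1423628361}{73441}$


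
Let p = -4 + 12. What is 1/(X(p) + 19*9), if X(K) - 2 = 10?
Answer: 1/183 ≈ 0.0054645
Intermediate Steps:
p = 8
X(K) = 12 (X(K) = 2 + 10 = 12)
1/(X(p) + 19*9) = 1/(12 + 19*9) = 1/(12 + 171) = 1/183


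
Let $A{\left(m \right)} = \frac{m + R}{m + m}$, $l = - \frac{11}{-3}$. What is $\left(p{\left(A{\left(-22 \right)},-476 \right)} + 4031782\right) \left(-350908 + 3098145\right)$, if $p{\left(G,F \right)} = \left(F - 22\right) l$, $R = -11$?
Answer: $11071244231572$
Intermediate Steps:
$l = \frac{11}{3}$ ($l = \left(-11\right) \left(- \frac{1}{3}\right) = \frac{11}{3} \approx 3.6667$)
$A{\left(m \right)} = \frac{-11 + m}{2 m}$ ($A{\left(m \right)} = \frac{m - 11}{m + m} = \frac{-11 + m}{2 m}$)
$p{\left(G,F \right)} = - \frac{242}{3} + \frac{11 F}{3}$ ($p{\left(G,F \right)} = \left(F - 22\right) \frac{11}{3} = \left(-22 + F\right) \frac{11}{3} = - \frac{242}{3} + \frac{11 F}{3}$)
$\left(p{\left(A{\left(-22 \right)},-476 \right)} + 4031782\right) \left(-350908 + 3098145\right) = \left(\left(- \frac{242}{3} + \frac{11}{3} \left(-476\right)\right) + 4031782\right) \left(-350908 + 3098145\right) = \left(\left(- \frac{242}{3} - \frac{5236}{3}\right) + 4031782\right) 2747237 = \left(-1826 + 4031782\right) 2747237 = 4029956 \cdot 2747237 = 11071244231572$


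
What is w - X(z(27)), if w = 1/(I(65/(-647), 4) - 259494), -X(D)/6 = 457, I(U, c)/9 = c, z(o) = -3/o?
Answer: 711433835/259458 ≈ 2742.0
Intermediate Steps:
I(U, c) = 9*c
X(D) = -2742 (X(D) = -6*457 = -2742)
w = -1/259458 (w = 1/(9*4 - 259494) = 1/(36 - 259494) = 1/(-259458) = -1/259458 ≈ -3.8542e-6)
w - X(z(27)) = -1/259458 - 1*(-2742) = -1/259458 + 2742 = 711433835/259458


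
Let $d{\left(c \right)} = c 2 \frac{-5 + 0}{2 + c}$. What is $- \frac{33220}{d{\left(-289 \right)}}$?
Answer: $\frac{953414}{289} \approx 3299.0$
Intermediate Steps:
$d{\left(c \right)} = - \frac{10 c}{2 + c}$ ($d{\left(c \right)} = 2 c \left(- \frac{5}{2 + c}\right) = - \frac{10 c}{2 + c}$)
$- \frac{33220}{d{\left(-289 \right)}} = - \frac{33220}{\left(-10\right) \left(-289\right) \frac{1}{2 - 289}} = - \frac{33220}{\left(-10\right) \left(-289\right) \frac{1}{-287}} = - \frac{33220}{\left(-10\right) \left(-289\right) \left(- \frac{1}{287}\right)} = - \frac{33220}{- \frac{2890}{287}} = \left(-33220\right) \left(- \frac{287}{2890}\right) = \frac{953414}{289}$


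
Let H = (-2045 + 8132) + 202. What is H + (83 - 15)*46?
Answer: 9417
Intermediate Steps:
H = 6289 (H = 6087 + 202 = 6289)
H + (83 - 15)*46 = 6289 + (83 - 15)*46 = 6289 + 68*46 = 6289 + 3128 = 9417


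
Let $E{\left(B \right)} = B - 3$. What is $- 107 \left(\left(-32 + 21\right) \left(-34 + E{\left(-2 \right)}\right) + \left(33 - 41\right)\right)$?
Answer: $-45047$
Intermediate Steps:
$E{\left(B \right)} = -3 + B$ ($E{\left(B \right)} = B - 3 = -3 + B$)
$- 107 \left(\left(-32 + 21\right) \left(-34 + E{\left(-2 \right)}\right) + \left(33 - 41\right)\right) = - 107 \left(\left(-32 + 21\right) \left(-34 - 5\right) + \left(33 - 41\right)\right) = - 107 \left(- 11 \left(-34 - 5\right) - 8\right) = - 107 \left(\left(-11\right) \left(-39\right) - 8\right) = - 107 \left(429 - 8\right) = \left(-107\right) 421 = -45047$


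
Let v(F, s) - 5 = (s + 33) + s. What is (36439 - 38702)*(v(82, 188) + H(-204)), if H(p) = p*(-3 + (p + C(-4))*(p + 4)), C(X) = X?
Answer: 19202401362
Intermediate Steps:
v(F, s) = 38 + 2*s (v(F, s) = 5 + ((s + 33) + s) = 5 + ((33 + s) + s) = 5 + (33 + 2*s) = 38 + 2*s)
H(p) = p*(-3 + (-4 + p)*(4 + p)) (H(p) = p*(-3 + (p - 4)*(p + 4)) = p*(-3 + (-4 + p)*(4 + p)))
(36439 - 38702)*(v(82, 188) + H(-204)) = (36439 - 38702)*((38 + 2*188) - 204*(-19 + (-204)²)) = -2263*((38 + 376) - 204*(-19 + 41616)) = -2263*(414 - 204*41597) = -2263*(414 - 8485788) = -2263*(-8485374) = 19202401362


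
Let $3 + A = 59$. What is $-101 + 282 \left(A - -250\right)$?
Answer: $86191$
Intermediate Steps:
$A = 56$ ($A = -3 + 59 = 56$)
$-101 + 282 \left(A - -250\right) = -101 + 282 \left(56 - -250\right) = -101 + 282 \left(56 + 250\right) = -101 + 282 \cdot 306 = -101 + 86292 = 86191$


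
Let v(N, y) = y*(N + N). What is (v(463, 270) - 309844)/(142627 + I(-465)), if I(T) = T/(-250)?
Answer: -2991200/7131443 ≈ -0.41944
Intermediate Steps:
v(N, y) = 2*N*y (v(N, y) = y*(2*N) = 2*N*y)
I(T) = -T/250 (I(T) = T*(-1/250) = -T/250)
(v(463, 270) - 309844)/(142627 + I(-465)) = (2*463*270 - 309844)/(142627 - 1/250*(-465)) = (250020 - 309844)/(142627 + 93/50) = -59824/7131443/50 = -59824*50/7131443 = -2991200/7131443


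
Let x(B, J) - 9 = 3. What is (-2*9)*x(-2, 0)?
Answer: -216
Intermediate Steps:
x(B, J) = 12 (x(B, J) = 9 + 3 = 12)
(-2*9)*x(-2, 0) = -2*9*12 = -18*12 = -216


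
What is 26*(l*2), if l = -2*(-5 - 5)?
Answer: 1040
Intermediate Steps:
l = 20 (l = -2*(-10) = 20)
26*(l*2) = 26*(20*2) = 26*40 = 1040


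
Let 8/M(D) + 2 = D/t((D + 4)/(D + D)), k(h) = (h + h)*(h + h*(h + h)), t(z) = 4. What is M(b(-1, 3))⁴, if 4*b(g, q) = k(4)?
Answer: 1/16 ≈ 0.062500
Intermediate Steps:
k(h) = 2*h*(h + 2*h²) (k(h) = (2*h)*(h + h*(2*h)) = (2*h)*(h + 2*h²) = 2*h*(h + 2*h²))
b(g, q) = 72 (b(g, q) = (4²*(2 + 4*4))/4 = (16*(2 + 16))/4 = (16*18)/4 = (¼)*288 = 72)
M(D) = 8/(-2 + D/4)
M(b(-1, 3))⁴ = (32/(-8 + 72))⁴ = (32/64)⁴ = (32*(1/64))⁴ = (½)⁴ = 1/16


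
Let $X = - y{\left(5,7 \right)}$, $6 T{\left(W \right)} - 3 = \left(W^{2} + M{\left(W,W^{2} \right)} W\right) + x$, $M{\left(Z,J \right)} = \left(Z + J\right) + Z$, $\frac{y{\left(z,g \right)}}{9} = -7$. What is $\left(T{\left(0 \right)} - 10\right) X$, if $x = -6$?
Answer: $- \frac{1323}{2} \approx -661.5$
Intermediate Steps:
$y{\left(z,g \right)} = -63$ ($y{\left(z,g \right)} = 9 \left(-7\right) = -63$)
$M{\left(Z,J \right)} = J + 2 Z$ ($M{\left(Z,J \right)} = \left(J + Z\right) + Z = J + 2 Z$)
$T{\left(W \right)} = - \frac{1}{2} + \frac{W^{2}}{6} + \frac{W \left(W^{2} + 2 W\right)}{6}$ ($T{\left(W \right)} = \frac{1}{2} + \frac{\left(W^{2} + \left(W^{2} + 2 W\right) W\right) - 6}{6} = \frac{1}{2} + \frac{\left(W^{2} + W \left(W^{2} + 2 W\right)\right) - 6}{6} = \frac{1}{2} + \frac{-6 + W^{2} + W \left(W^{2} + 2 W\right)}{6} = \frac{1}{2} + \left(-1 + \frac{W^{2}}{6} + \frac{W \left(W^{2} + 2 W\right)}{6}\right) = - \frac{1}{2} + \frac{W^{2}}{6} + \frac{W \left(W^{2} + 2 W\right)}{6}$)
$X = 63$ ($X = \left(-1\right) \left(-63\right) = 63$)
$\left(T{\left(0 \right)} - 10\right) X = \left(\left(- \frac{1}{2} + \frac{0^{2}}{2} + \frac{0^{3}}{6}\right) - 10\right) 63 = \left(\left(- \frac{1}{2} + \frac{1}{2} \cdot 0 + \frac{1}{6} \cdot 0\right) - 10\right) 63 = \left(\left(- \frac{1}{2} + 0 + 0\right) - 10\right) 63 = \left(- \frac{1}{2} - 10\right) 63 = \left(- \frac{21}{2}\right) 63 = - \frac{1323}{2}$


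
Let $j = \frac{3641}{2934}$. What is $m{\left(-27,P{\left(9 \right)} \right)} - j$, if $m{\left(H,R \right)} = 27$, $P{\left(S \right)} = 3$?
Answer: $\frac{75577}{2934} \approx 25.759$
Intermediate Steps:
$j = \frac{3641}{2934}$ ($j = 3641 \cdot \frac{1}{2934} = \frac{3641}{2934} \approx 1.241$)
$m{\left(-27,P{\left(9 \right)} \right)} - j = 27 - \frac{3641}{2934} = \frac{75577}{2934}$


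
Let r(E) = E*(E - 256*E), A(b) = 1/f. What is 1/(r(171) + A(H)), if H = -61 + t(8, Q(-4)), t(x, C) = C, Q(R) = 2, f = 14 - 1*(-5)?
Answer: -19/141672644 ≈ -1.3411e-7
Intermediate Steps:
f = 19 (f = 14 + 5 = 19)
H = -59 (H = -61 + 2 = -59)
A(b) = 1/19
r(E) = -255*E**2 (r(E) = E*(-255*E) = -255*E**2)
1/(r(171) + A(H)) = 1/(-255*171**2 + 1/19) = 1/(-255*29241 + 1/19) = 1/(-7456455 + 1/19) = 1/(-141672644/19) = -19/141672644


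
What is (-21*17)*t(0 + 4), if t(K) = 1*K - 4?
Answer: 0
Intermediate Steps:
t(K) = -4 + K (t(K) = K - 4 = -4 + K)
(-21*17)*t(0 + 4) = (-21*17)*(-4 + (0 + 4)) = -357*(-4 + 4) = -357*0 = 0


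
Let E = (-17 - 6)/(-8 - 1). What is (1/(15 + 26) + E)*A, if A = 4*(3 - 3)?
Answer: 0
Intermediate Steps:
A = 0 (A = 4*0 = 0)
E = 23/9 (E = -23/(-9) = -23*(-⅑) = 23/9 ≈ 2.5556)
(1/(15 + 26) + E)*A = (1/(15 + 26) + 23/9)*0 = (1/41 + 23/9)*0 = (952/369)*0 = 0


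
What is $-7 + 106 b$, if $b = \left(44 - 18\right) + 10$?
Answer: $3809$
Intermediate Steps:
$b = 36$ ($b = 26 + 10 = 36$)
$-7 + 106 b = -7 + 106 \cdot 36 = -7 + 3816 = 3809$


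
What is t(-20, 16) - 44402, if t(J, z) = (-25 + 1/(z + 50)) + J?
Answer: -2933501/66 ≈ -44447.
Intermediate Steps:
t(J, z) = -25 + J + 1/(50 + z) (t(J, z) = (-25 + 1/(50 + z)) + J = -25 + J + 1/(50 + z))
t(-20, 16) - 44402 = (-1249 - 25*16 + 50*(-20) - 20*16)/(50 + 16) - 44402 = (-1249 - 400 - 1000 - 320)/66 - 44402 = (1/66)*(-2969) - 44402 = -2969/66 - 44402 = -2933501/66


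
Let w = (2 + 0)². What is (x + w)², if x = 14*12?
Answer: 29584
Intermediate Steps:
x = 168
w = 4 (w = 2² = 4)
(x + w)² = (168 + 4)² = 172² = 29584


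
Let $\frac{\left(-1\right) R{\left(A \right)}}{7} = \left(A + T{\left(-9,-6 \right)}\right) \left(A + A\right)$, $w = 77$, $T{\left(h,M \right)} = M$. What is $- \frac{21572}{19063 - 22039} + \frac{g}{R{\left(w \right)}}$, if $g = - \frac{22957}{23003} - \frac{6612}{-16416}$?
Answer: $\frac{4069262347319}{561381038064} \approx 7.2487$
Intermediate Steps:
$g = - \frac{985817}{1656216}$ ($g = \left(-22957\right) \frac{1}{23003} - - \frac{29}{72} = - \frac{22957}{23003} + \frac{29}{72} = - \frac{985817}{1656216} \approx -0.59522$)
$R{\left(A \right)} = - 14 A \left(-6 + A\right)$ ($R{\left(A \right)} = - 7 \left(A - 6\right) \left(A + A\right) = - 7 \left(-6 + A\right) 2 A = - 7 \cdot 2 A \left(-6 + A\right) = - 14 A \left(-6 + A\right)$)
$- \frac{21572}{19063 - 22039} + \frac{g}{R{\left(w \right)}} = - \frac{21572}{19063 - 22039} - \frac{985817}{1656216 \cdot 14 \cdot 77 \left(6 - 77\right)} = - \frac{21572}{-2976} - \frac{985817}{1656216 \cdot 14 \cdot 77 \left(-71\right)} = \left(-21572\right) \left(- \frac{1}{2976}\right) - \frac{985817}{1656216 \left(-76538\right)} = \frac{5393}{744} - - \frac{140831}{18109065744} = \frac{5393}{744} + \frac{140831}{18109065744} = \frac{4069262347319}{561381038064}$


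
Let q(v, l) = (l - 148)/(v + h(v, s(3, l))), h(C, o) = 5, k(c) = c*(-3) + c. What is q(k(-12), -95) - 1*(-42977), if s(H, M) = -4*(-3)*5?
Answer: 1246090/29 ≈ 42969.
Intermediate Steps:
k(c) = -2*c (k(c) = -3*c + c = -2*c)
s(H, M) = 60 (s(H, M) = 12*5 = 60)
q(v, l) = (-148 + l)/(5 + v) (q(v, l) = (l - 148)/(v + 5) = (-148 + l)/(5 + v))
q(k(-12), -95) - 1*(-42977) = (-148 - 95)/(5 - 2*(-12)) - 1*(-42977) = -243/(5 + 24) + 42977 = -243/29 + 42977 = 1246090/29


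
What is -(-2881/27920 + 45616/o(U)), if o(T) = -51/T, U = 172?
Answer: 219059126771/1423920 ≈ 1.5384e+5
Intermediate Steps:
-(-2881/27920 + 45616/o(U)) = -(-2881/27920 + 45616/((-51/172))) = -(-2881*1/27920 + 45616/((-51*1/172))) = -(-2881/27920 + 45616/(-51/172)) = -(-2881/27920 + 45616*(-172/51)) = -(-2881/27920 - 7845952/51) = -1*(-219059126771/1423920) = 219059126771/1423920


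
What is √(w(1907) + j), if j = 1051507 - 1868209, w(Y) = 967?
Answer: I*√815735 ≈ 903.18*I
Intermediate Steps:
j = -816702
√(w(1907) + j) = √(967 - 816702) = √(-815735) = I*√815735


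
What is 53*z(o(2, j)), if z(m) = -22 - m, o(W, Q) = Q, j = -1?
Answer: -1113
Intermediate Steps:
53*z(o(2, j)) = 53*(-22 - 1*(-1)) = 53*(-22 + 1) = 53*(-21) = -1113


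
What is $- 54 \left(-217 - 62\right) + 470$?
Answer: $15536$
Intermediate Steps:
$- 54 \left(-217 - 62\right) + 470 = \left(-54\right) \left(-279\right) + 470 = 15066 + 470 = 15536$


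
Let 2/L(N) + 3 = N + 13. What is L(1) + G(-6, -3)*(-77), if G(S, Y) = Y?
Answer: 2543/11 ≈ 231.18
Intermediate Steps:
L(N) = 2/(10 + N) (L(N) = 2/(-3 + (N + 13)) = 2/(-3 + (13 + N)) = 2/(10 + N))
L(1) + G(-6, -3)*(-77) = 2/(10 + 1) - 3*(-77) = 2/11 + 231 = 2543/11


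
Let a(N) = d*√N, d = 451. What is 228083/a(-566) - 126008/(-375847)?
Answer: 126008/375847 - 5563*I*√566/6226 ≈ 0.33526 - 21.257*I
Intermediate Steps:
a(N) = 451*√N
228083/a(-566) - 126008/(-375847) = 228083/((451*√(-566))) - 126008/(-375847) = 228083/((451*(I*√566))) - 126008*(-1/375847) = 228083/((451*I*√566)) + 126008/375847 = 228083*(-I*√566/255266) + 126008/375847 = -5563*I*√566/6226 + 126008/375847 = 126008/375847 - 5563*I*√566/6226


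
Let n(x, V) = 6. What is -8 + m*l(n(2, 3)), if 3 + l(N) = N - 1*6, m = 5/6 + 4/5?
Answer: -129/10 ≈ -12.900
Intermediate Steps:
m = 49/30 (m = 5*(⅙) + 4*(⅕) = ⅚ + ⅘ = 49/30 ≈ 1.6333)
l(N) = -9 + N (l(N) = -3 + (N - 1*6) = -3 + (N - 6) = -3 + (-6 + N) = -9 + N)
-8 + m*l(n(2, 3)) = -8 + 49*(-9 + 6)/30 = -8 + (49/30)*(-3) = -8 - 49/10 = -129/10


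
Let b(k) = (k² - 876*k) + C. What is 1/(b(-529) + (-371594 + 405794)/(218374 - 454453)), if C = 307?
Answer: 26231/19504108712 ≈ 1.3449e-6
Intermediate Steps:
b(k) = 307 + k² - 876*k (b(k) = (k² - 876*k) + 307 = 307 + k² - 876*k)
1/(b(-529) + (-371594 + 405794)/(218374 - 454453)) = 1/((307 + (-529)² - 876*(-529)) + (-371594 + 405794)/(218374 - 454453)) = 1/((307 + 279841 + 463404) + 34200/(-236079)) = 1/(743552 + 34200*(-1/236079)) = 1/(743552 - 3800/26231) = 1/(19504108712/26231) = 26231/19504108712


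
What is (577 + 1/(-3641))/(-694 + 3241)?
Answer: 2100856/9273627 ≈ 0.22654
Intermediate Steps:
(577 + 1/(-3641))/(-694 + 3241) = (577 - 1/3641)/2547 = (2100856/3641)*(1/2547) = 2100856/9273627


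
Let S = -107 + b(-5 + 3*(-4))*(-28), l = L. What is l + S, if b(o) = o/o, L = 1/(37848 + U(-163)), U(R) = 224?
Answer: -5139719/38072 ≈ -135.00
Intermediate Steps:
L = 1/38072 (L = 1/(37848 + 224) = 1/38072 ≈ 2.6266e-5)
b(o) = 1
l = 1/38072 ≈ 2.6266e-5
S = -135 (S = -107 + 1*(-28) = -107 - 28 = -135)
l + S = 1/38072 - 135 = -5139719/38072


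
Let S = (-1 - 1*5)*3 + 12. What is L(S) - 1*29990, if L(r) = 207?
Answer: -29783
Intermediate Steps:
S = -6 (S = (-1 - 5)*3 + 12 = -6*3 + 12 = -18 + 12 = -6)
L(S) - 1*29990 = 207 - 1*29990 = 207 - 29990 = -29783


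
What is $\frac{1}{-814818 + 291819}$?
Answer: $- \frac{1}{522999} \approx -1.912 \cdot 10^{-6}$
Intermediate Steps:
$\frac{1}{-814818 + 291819} = \frac{1}{-522999} = - \frac{1}{522999}$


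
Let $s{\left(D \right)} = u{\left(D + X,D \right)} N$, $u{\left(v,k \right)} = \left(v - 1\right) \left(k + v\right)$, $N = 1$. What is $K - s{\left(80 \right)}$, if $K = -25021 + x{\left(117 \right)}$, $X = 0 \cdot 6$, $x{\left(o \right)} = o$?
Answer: $-37544$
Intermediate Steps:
$X = 0$
$u{\left(v,k \right)} = \left(-1 + v\right) \left(k + v\right)$
$K = -24904$ ($K = -25021 + 117 = -24904$)
$s{\left(D \right)} = - 2 D + 2 D^{2}$ ($s{\left(D \right)} = \left(\left(D + 0\right)^{2} - D - \left(D + 0\right) + D \left(D + 0\right)\right) 1 = \left(D^{2} - D - D + D D\right) 1 = \left(D^{2} - D - D + D^{2}\right) 1 = \left(- 2 D + 2 D^{2}\right) 1 = - 2 D + 2 D^{2}$)
$K - s{\left(80 \right)} = -24904 - 2 \cdot 80 \left(-1 + 80\right) = -24904 - 2 \cdot 80 \cdot 79 = -24904 - 12640 = -37544$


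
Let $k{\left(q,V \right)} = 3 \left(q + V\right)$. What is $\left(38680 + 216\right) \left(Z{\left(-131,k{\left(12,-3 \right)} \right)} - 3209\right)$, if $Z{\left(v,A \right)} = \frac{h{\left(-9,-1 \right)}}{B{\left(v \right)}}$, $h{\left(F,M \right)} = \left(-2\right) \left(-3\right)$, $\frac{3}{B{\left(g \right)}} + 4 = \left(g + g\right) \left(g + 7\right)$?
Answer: $2402178064$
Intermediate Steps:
$B{\left(g \right)} = \frac{3}{-4 + 2 g \left(7 + g\right)}$ ($B{\left(g \right)} = \frac{3}{-4 + \left(g + g\right) \left(g + 7\right)} = \frac{3}{-4 + 2 g \left(7 + g\right)}$)
$k{\left(q,V \right)} = 3 V + 3 q$ ($k{\left(q,V \right)} = 3 \left(V + q\right) = 3 V + 3 q$)
$h{\left(F,M \right)} = 6$
$Z{\left(v,A \right)} = -8 + 4 v^{2} + 28 v$ ($Z{\left(v,A \right)} = \frac{6}{\frac{3}{2} \frac{1}{-2 + v^{2} + 7 v}} = 6 \left(- \frac{4}{3} + \frac{2 v^{2}}{3} + \frac{14 v}{3}\right) = -8 + 4 v^{2} + 28 v$)
$\left(38680 + 216\right) \left(Z{\left(-131,k{\left(12,-3 \right)} \right)} - 3209\right) = \left(38680 + 216\right) \left(\left(-8 + 4 \left(-131\right)^{2} + 28 \left(-131\right)\right) - 3209\right) = 38896 \left(\left(-8 + 4 \cdot 17161 - 3668\right) - 3209\right) = 38896 \left(\left(-8 + 68644 - 3668\right) - 3209\right) = 38896 \left(64968 - 3209\right) = 38896 \cdot 61759 = 2402178064$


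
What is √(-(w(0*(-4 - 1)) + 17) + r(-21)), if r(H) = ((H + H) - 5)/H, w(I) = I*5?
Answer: I*√6510/21 ≈ 3.8421*I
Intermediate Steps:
w(I) = 5*I
r(H) = (-5 + 2*H)/H (r(H) = (2*H - 5)/H = (-5 + 2*H)/H)
√(-(w(0*(-4 - 1)) + 17) + r(-21)) = √(-(5*(0*(-4 - 1)) + 17) + (2 - 5/(-21))) = √(-(5*(0*(-5)) + 17) + (2 - 5*(-1/21))) = √(-(5*0 + 17) + (2 + 5/21)) = √(-(0 + 17) + 47/21) = √(-1*17 + 47/21) = √(-17 + 47/21) = √(-310/21) = I*√6510/21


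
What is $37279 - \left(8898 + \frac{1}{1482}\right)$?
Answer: $\frac{42060641}{1482} \approx 28381.0$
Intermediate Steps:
$37279 - \left(8898 + \frac{1}{1482}\right) = 37279 + \left(\left(- \frac{1}{1482} + 6507\right) - 15405\right) = 37279 + \left(\frac{9643373}{1482} - 15405\right) = 37279 - \frac{13186837}{1482} = \frac{42060641}{1482}$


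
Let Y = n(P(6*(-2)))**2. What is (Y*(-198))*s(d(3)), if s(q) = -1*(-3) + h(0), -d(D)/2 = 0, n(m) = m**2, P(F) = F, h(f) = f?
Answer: -12317184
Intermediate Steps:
d(D) = 0 (d(D) = -2*0 = 0)
s(q) = 3 (s(q) = -1*(-3) + 0 = 3 + 0 = 3)
Y = 20736 (Y = ((6*(-2))**2)**2 = ((-12)**2)**2 = 144**2 = 20736)
(Y*(-198))*s(d(3)) = (20736*(-198))*3 = -4105728*3 = -12317184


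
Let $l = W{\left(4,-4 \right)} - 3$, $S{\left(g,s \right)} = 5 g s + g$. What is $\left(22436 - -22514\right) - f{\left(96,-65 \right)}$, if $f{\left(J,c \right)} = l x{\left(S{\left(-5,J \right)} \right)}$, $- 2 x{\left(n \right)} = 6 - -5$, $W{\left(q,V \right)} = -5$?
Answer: $44906$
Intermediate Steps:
$S{\left(g,s \right)} = g + 5 g s$ ($S{\left(g,s \right)} = 5 g s + g = g + 5 g s$)
$x{\left(n \right)} = - \frac{11}{2}$ ($x{\left(n \right)} = - \frac{6 - -5}{2} = - \frac{6 + 5}{2} = \left(- \frac{1}{2}\right) 11 = - \frac{11}{2}$)
$l = -8$ ($l = -5 - 3 = -8$)
$f{\left(J,c \right)} = 44$ ($f{\left(J,c \right)} = \left(-8\right) \left(- \frac{11}{2}\right) = 44$)
$\left(22436 - -22514\right) - f{\left(96,-65 \right)} = \left(22436 - -22514\right) - 44 = \left(22436 + 22514\right) - 44 = 44950 - 44 = 44906$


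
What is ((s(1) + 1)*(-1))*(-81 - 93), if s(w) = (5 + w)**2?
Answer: 6438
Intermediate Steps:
((s(1) + 1)*(-1))*(-81 - 93) = (((5 + 1)**2 + 1)*(-1))*(-81 - 93) = ((6**2 + 1)*(-1))*(-174) = ((36 + 1)*(-1))*(-174) = (37*(-1))*(-174) = -37*(-174) = 6438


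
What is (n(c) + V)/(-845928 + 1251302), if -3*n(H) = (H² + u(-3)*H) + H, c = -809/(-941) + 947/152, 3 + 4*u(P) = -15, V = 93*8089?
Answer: 15390024408921353/8293203323950976 ≈ 1.8557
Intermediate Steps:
V = 752277
u(P) = -9/2 (u(P) = -¾ + (¼)*(-15) = -¾ - 15/4 = -9/2)
c = 1014095/143032 (c = -809*(-1/941) + 947*(1/152) = 809/941 + 947/152 = 1014095/143032 ≈ 7.0900)
n(H) = -H²/3 + 7*H/6 (n(H) = -((H² - 9*H/2) + H)/3 = -(H² - 7*H/2)/3 = -H²/3 + 7*H/6)
(n(c) + V)/(-845928 + 1251302) = ((⅙)*(1014095/143032)*(7 - 2*1014095/143032) + 752277)/(-845928 + 1251302) = ((⅙)*(1014095/143032)*(7 - 1014095/71516) + 752277)/405374 = ((⅙)*(1014095/143032)*(-513483/71516) + 752277)*(1/405374) = (-173573514295/20458153024 + 752277)*(1/405374) = (15390024408921353/20458153024)*(1/405374) = 15390024408921353/8293203323950976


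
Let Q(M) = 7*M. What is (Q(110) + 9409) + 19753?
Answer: 29932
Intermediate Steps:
(Q(110) + 9409) + 19753 = (7*110 + 9409) + 19753 = (770 + 9409) + 19753 = 10179 + 19753 = 29932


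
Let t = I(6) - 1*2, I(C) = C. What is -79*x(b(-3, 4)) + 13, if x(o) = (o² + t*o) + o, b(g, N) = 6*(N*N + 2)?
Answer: -964103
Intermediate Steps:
b(g, N) = 12 + 6*N² (b(g, N) = 6*(N² + 2) = 6*(2 + N²) = 12 + 6*N²)
t = 4 (t = 6 - 1*2 = 6 - 2 = 4)
x(o) = o² + 5*o (x(o) = (o² + 4*o) + o = o² + 5*o)
-79*x(b(-3, 4)) + 13 = -79*(12 + 6*4²)*(5 + (12 + 6*4²)) + 13 = -79*(12 + 6*16)*(5 + (12 + 6*16)) + 13 = -79*(12 + 96)*(5 + (12 + 96)) + 13 = -8532*(5 + 108) + 13 = -8532*113 + 13 = -79*12204 + 13 = -964116 + 13 = -964103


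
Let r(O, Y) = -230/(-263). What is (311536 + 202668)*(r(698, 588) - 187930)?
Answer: -25414717813440/263 ≈ -9.6634e+10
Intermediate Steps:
r(O, Y) = 230/263 (r(O, Y) = -230*(-1/263) = 230/263)
(311536 + 202668)*(r(698, 588) - 187930) = (311536 + 202668)*(230/263 - 187930) = 514204*(-49425360/263) = -25414717813440/263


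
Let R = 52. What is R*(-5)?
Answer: -260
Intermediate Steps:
R*(-5) = 52*(-5) = -260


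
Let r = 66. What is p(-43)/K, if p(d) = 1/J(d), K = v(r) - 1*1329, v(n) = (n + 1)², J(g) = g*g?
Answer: 1/5842840 ≈ 1.7115e-7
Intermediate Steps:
J(g) = g²
v(n) = (1 + n)²
K = 3160 (K = (1 + 66)² - 1*1329 = 67² - 1329 = 4489 - 1329 = 3160)
p(d) = d⁻² (p(d) = 1/(d²) = d⁻²)
p(-43)/K = 1/((-43)²*3160) = (1/1849)*(1/3160) = 1/5842840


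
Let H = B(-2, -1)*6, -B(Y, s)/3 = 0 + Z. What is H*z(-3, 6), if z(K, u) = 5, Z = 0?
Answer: 0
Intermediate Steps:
B(Y, s) = 0 (B(Y, s) = -3*(0 + 0) = -3*0 = 0)
H = 0 (H = 0*6 = 0)
H*z(-3, 6) = 0*5 = 0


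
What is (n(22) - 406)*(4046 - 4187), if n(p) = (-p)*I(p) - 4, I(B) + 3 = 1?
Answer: 51606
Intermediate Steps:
I(B) = -2 (I(B) = -3 + 1 = -2)
n(p) = -4 + 2*p (n(p) = -p*(-2) - 4 = 2*p - 4 = -4 + 2*p)
(n(22) - 406)*(4046 - 4187) = ((-4 + 2*22) - 406)*(4046 - 4187) = ((-4 + 44) - 406)*(-141) = (40 - 406)*(-141) = -366*(-141) = 51606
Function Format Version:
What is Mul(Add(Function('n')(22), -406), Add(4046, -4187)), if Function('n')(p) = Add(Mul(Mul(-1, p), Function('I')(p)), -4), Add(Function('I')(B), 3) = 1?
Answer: 51606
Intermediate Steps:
Function('I')(B) = -2 (Function('I')(B) = Add(-3, 1) = -2)
Function('n')(p) = Add(-4, Mul(2, p)) (Function('n')(p) = Add(Mul(Mul(-1, p), -2), -4) = Add(Mul(2, p), -4) = Add(-4, Mul(2, p)))
Mul(Add(Function('n')(22), -406), Add(4046, -4187)) = Mul(Add(Add(-4, Mul(2, 22)), -406), Add(4046, -4187)) = Mul(Add(Add(-4, 44), -406), -141) = Mul(Add(40, -406), -141) = Mul(-366, -141) = 51606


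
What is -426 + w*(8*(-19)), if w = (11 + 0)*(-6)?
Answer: 9606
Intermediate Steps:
w = -66 (w = 11*(-6) = -66)
-426 + w*(8*(-19)) = -426 - 528*(-19) = -426 - 66*(-152) = -426 + 10032 = 9606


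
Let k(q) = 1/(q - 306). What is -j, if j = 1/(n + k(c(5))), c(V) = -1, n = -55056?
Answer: 307/16902193 ≈ 1.8163e-5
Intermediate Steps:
k(q) = 1/(-306 + q)
j = -307/16902193 (j = 1/(-55056 + 1/(-306 - 1)) = 1/(-55056 + 1/(-307)) = 1/(-55056 - 1/307) = 1/(-16902193/307) = -307/16902193 ≈ -1.8163e-5)
-j = -1*(-307/16902193) = 307/16902193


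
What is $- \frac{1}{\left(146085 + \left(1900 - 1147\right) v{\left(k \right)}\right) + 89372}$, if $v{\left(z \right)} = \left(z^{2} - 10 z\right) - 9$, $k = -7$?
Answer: $- \frac{1}{318287} \approx -3.1418 \cdot 10^{-6}$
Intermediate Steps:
$v{\left(z \right)} = -9 + z^{2} - 10 z$
$- \frac{1}{\left(146085 + \left(1900 - 1147\right) v{\left(k \right)}\right) + 89372} = - \frac{1}{\left(146085 + \left(1900 - 1147\right) \left(-9 + \left(-7\right)^{2} - -70\right)\right) + 89372} = - \frac{1}{\left(146085 + 753 \left(-9 + 49 + 70\right)\right) + 89372} = - \frac{1}{\left(146085 + 753 \cdot 110\right) + 89372} = - \frac{1}{\left(146085 + 82830\right) + 89372} = - \frac{1}{228915 + 89372} = - \frac{1}{318287}$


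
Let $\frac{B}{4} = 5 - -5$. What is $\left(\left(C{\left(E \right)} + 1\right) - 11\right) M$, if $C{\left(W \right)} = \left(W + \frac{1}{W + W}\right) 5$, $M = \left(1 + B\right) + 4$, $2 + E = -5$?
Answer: $- \frac{28575}{14} \approx -2041.1$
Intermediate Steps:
$B = 40$ ($B = 4 \left(5 - -5\right) = 4 \left(5 + 5\right) = 4 \cdot 10 = 40$)
$E = -7$ ($E = -2 - 5 = -7$)
$M = 45$ ($M = \left(1 + 40\right) + 4 = 41 + 4 = 45$)
$C{\left(W \right)} = 5 W + \frac{5}{2 W}$ ($C{\left(W \right)} = \left(W + \frac{1}{2 W}\right) 5 = 5 W + \frac{5}{2 W}$)
$\left(\left(C{\left(E \right)} + 1\right) - 11\right) M = \left(\left(\left(5 \left(-7\right) + \frac{5}{2 \left(-7\right)}\right) + 1\right) - 11\right) 45 = \left(\left(\left(-35 + \frac{5}{2} \left(- \frac{1}{7}\right)\right) + 1\right) - 11\right) 45 = \left(\left(\left(-35 - \frac{5}{14}\right) + 1\right) - 11\right) 45 = \left(\left(- \frac{495}{14} + 1\right) - 11\right) 45 = \left(- \frac{481}{14} - 11\right) 45 = \left(- \frac{635}{14}\right) 45 = - \frac{28575}{14}$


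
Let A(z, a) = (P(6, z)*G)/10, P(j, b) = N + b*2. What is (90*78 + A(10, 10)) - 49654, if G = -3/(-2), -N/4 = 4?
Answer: -213167/5 ≈ -42633.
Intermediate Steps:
N = -16 (N = -4*4 = -16)
P(j, b) = -16 + 2*b (P(j, b) = -16 + b*2 = -16 + 2*b)
G = 3/2 (G = -3*(-½) = 3/2 ≈ 1.5000)
A(z, a) = -12/5 + 3*z/10 (A(z, a) = ((-16 + 2*z)*(3/2))/10 = (-24 + 3*z)*(⅒) = -12/5 + 3*z/10)
(90*78 + A(10, 10)) - 49654 = (90*78 + (-12/5 + (3/10)*10)) - 49654 = (7020 + (-12/5 + 3)) - 49654 = (7020 + ⅗) - 49654 = 35103/5 - 49654 = -213167/5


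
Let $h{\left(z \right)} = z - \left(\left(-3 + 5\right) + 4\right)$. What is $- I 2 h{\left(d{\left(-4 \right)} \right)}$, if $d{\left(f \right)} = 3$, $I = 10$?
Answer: $60$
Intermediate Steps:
$h{\left(z \right)} = -6 + z$ ($h{\left(z \right)} = z - \left(2 + 4\right) = z - 6 = -6 + z$)
$- I 2 h{\left(d{\left(-4 \right)} \right)} = \left(-1\right) 10 \cdot 2 \left(-6 + 3\right) = \left(-10\right) 2 \left(-3\right) = \left(-20\right) \left(-3\right) = 60$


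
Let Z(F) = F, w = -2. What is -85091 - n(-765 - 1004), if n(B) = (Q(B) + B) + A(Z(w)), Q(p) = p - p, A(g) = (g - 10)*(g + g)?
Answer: -83370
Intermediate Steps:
A(g) = 2*g*(-10 + g) (A(g) = (-10 + g)*(2*g) = 2*g*(-10 + g))
Q(p) = 0
n(B) = 48 + B (n(B) = (0 + B) + 2*(-2)*(-10 - 2) = B + 2*(-2)*(-12) = B + 48 = 48 + B)
-85091 - n(-765 - 1004) = -85091 - (48 + (-765 - 1004)) = -85091 - (48 - 1769) = -85091 - 1*(-1721) = -85091 + 1721 = -83370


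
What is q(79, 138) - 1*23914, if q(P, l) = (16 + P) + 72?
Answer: -23747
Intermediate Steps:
q(P, l) = 88 + P
q(79, 138) - 1*23914 = (88 + 79) - 1*23914 = 167 - 23914 = -23747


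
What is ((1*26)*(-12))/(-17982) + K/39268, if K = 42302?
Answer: 64410515/58843098 ≈ 1.0946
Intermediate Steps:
((1*26)*(-12))/(-17982) + K/39268 = ((1*26)*(-12))/(-17982) + 42302/39268 = (26*(-12))*(-1/17982) + 42302*(1/39268) = -312*(-1/17982) + 21151/19634 = 52/2997 + 21151/19634 = 64410515/58843098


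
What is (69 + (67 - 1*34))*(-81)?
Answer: -8262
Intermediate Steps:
(69 + (67 - 1*34))*(-81) = (69 + (67 - 34))*(-81) = (69 + 33)*(-81) = 102*(-81) = -8262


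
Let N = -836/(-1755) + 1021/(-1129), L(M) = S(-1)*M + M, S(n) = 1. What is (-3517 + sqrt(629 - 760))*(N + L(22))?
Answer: -303634458773/1981395 + 86333369*I*sqrt(131)/1981395 ≈ -1.5324e+5 + 498.7*I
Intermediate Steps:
L(M) = 2*M (L(M) = 1*M + M = M + M = 2*M)
N = -848011/1981395 (N = -836*(-1/1755) + 1021*(-1/1129) = 836/1755 - 1021/1129 = -848011/1981395 ≈ -0.42799)
(-3517 + sqrt(629 - 760))*(N + L(22)) = (-3517 + sqrt(629 - 760))*(-848011/1981395 + 2*22) = (-3517 + sqrt(-131))*(-848011/1981395 + 44) = (-3517 + I*sqrt(131))*(86333369/1981395) = -303634458773/1981395 + 86333369*I*sqrt(131)/1981395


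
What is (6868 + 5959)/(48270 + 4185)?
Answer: 12827/52455 ≈ 0.24453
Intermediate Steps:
(6868 + 5959)/(48270 + 4185) = 12827/52455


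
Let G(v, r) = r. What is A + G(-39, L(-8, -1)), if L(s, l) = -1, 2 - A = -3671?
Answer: 3672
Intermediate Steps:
A = 3673 (A = 2 - 1*(-3671) = 2 + 3671 = 3673)
A + G(-39, L(-8, -1)) = 3673 - 1 = 3672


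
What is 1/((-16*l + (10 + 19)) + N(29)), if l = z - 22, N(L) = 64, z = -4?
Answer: 1/509 ≈ 0.0019646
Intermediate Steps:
l = -26 (l = -4 - 22 = -26)
1/((-16*l + (10 + 19)) + N(29)) = 1/((-16*(-26) + (10 + 19)) + 64) = 1/((416 + 29) + 64) = 1/(445 + 64) = 1/509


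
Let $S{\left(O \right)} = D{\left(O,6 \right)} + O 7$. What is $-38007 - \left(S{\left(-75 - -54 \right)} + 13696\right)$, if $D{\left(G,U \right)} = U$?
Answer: $-51562$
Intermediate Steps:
$S{\left(O \right)} = 6 + 7 O$ ($S{\left(O \right)} = 6 + O 7 = 6 + 7 O$)
$-38007 - \left(S{\left(-75 - -54 \right)} + 13696\right) = -38007 - \left(\left(6 + 7 \left(-75 - -54\right)\right) + 13696\right) = -38007 - \left(\left(6 + 7 \left(-75 + 54\right)\right) + 13696\right) = -38007 - \left(\left(6 + 7 \left(-21\right)\right) + 13696\right) = -38007 - \left(\left(6 - 147\right) + 13696\right) = -38007 - \left(-141 + 13696\right) = -38007 - 13555 = -51562$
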